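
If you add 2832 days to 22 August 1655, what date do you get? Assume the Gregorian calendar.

May 24, 1663

+366 (one year; includes Feb 29, 1656) → Aug 22, 1656 (2466 left).
+365 (one year) → Aug 22, 1657 (2101 left).
+365 (one year) → Aug 22, 1658 (1736 left).
+365 (one year) → Aug 22, 1659 (1371 left).
+366 (one year; includes Feb 29, 1660) → Aug 22, 1660 (1005 left).
+365 (one year) → Aug 22, 1661 (640 left).
+365 (one year) → Aug 22, 1662 (275 left).
Aug has 31 days: +10 → Sep 1, 1662 (265 left).
Sep has 30 days: +30 → Oct 1, 1662 (235 left).
Oct has 31 days: +31 → Nov 1, 1662 (204 left).
Nov has 30 days: +30 → Dec 1, 1662 (174 left).
Dec has 31 days: +31 → Jan 1, 1663 (143 left).
Jan has 31 days: +31 → Feb 1, 1663 (112 left).
Feb has 28 days: +28 → Mar 1, 1663 (84 left).
Mar has 31 days: +31 → Apr 1, 1663 (53 left).
Apr has 30 days: +30 → May 1, 1663 (23 left).
+23 → May 24, 1663.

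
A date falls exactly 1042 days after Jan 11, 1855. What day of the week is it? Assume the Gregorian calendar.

First find the weekday of Jan 11, 1855. Doomsday rule: the anchor day for the 1800s is Friday. For year 55: 55÷12 = 4 r 7, and 7÷4 = 1, so 4+7+1 = 12.
Friday + 12 ≡ Wednesday — that's 1855's doomsday.
In January the doomsday date is Jan 3 (1855 is not a leap year).
Jan 11 is 8 days after Jan 3; 8 mod 7 = 1, so Wednesday + 1 = Thursday.
1042 mod 7 = 6, so 1042 days after a Thursday is Thursday + 6 = Wednesday.

Wednesday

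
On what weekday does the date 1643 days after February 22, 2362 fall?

First find the weekday of Feb 22, 2362. Doomsday rule: the anchor day for the 2300s is Wednesday. For year 62: 62÷12 = 5 r 2, and 2÷4 = 0, so 5+2+0 = 7.
Wednesday + 7 ≡ Wednesday — that's 2362's doomsday.
In February the doomsday date is Feb 28 (2362 is not a leap year).
Feb 22 is 6 days before Feb 28; 6 mod 7 = 6, so Wednesday − 6 = Thursday.
1643 mod 7 = 5, so 1643 days after a Thursday is Thursday + 5 = Tuesday.

Tuesday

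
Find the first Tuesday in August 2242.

August 2, 2242

August 1, 2242 is a Monday.
The first Tuesday is therefore August 2 (1 days later).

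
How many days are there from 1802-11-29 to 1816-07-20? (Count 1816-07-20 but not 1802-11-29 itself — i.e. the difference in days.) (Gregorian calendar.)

4982

Nov 29, 1802 → Nov 29, 1803: 365 days.
Nov 29, 1803 → Nov 29, 1804: 366 days (Feb 29, 1804 is in that span).
Nov 29, 1804 → Nov 29, 1805: 365 days.
Nov 29, 1805 → Nov 29, 1806: 365 days.
Nov 29, 1806 → Nov 29, 1807: 365 days.
Nov 29, 1807 → Nov 29, 1808: 366 days (Feb 29, 1808 is in that span).
Nov 29, 1808 → Nov 29, 1809: 365 days.
Nov 29, 1809 → Nov 29, 1810: 365 days.
Nov 29, 1810 → Nov 29, 1811: 365 days.
Nov 29, 1811 → Nov 29, 1812: 366 days (Feb 29, 1812 is in that span).
Nov 29, 1812 → Nov 29, 1813: 365 days.
Nov 29, 1813 → Nov 29, 1814: 365 days.
Nov 29, 1814 → Nov 29, 1815: 365 days.
Nov 29, 1815 → Dec 29, 1815: 30 days (November has 30).
Dec 29, 1815 → Jan 29, 1816: 31 days (December has 31).
Jan 29, 1816 → Feb 29, 1816: 31 days (January has 31).
Feb 29, 1816 → Mar 29, 1816: 29 days (February has 29).
Mar 29, 1816 → Apr 29, 1816: 31 days (March has 31).
Apr 29, 1816 → May 29, 1816: 30 days (April has 30).
May 29, 1816 → Jun 29, 1816: 31 days (May has 31).
Jun 29, 1816 → Jul 20, 1816: 21 days.
Total: 4982 days.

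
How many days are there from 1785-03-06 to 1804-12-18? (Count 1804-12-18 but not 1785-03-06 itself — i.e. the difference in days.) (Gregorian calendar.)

Mar 6, 1785 → Mar 6, 1786: 365 days.
Mar 6, 1786 → Mar 6, 1787: 365 days.
Mar 6, 1787 → Mar 6, 1788: 366 days (Feb 29, 1788 is in that span).
Mar 6, 1788 → Mar 6, 1789: 365 days.
Mar 6, 1789 → Mar 6, 1790: 365 days.
Mar 6, 1790 → Mar 6, 1791: 365 days.
Mar 6, 1791 → Mar 6, 1792: 366 days (Feb 29, 1792 is in that span).
Mar 6, 1792 → Mar 6, 1793: 365 days.
Mar 6, 1793 → Mar 6, 1794: 365 days.
Mar 6, 1794 → Mar 6, 1795: 365 days.
Mar 6, 1795 → Mar 6, 1796: 366 days (Feb 29, 1796 is in that span).
Mar 6, 1796 → Mar 6, 1797: 365 days.
Mar 6, 1797 → Mar 6, 1798: 365 days.
Mar 6, 1798 → Mar 6, 1799: 365 days.
Mar 6, 1799 → Mar 6, 1800: 365 days.
Mar 6, 1800 → Mar 6, 1801: 365 days.
Mar 6, 1801 → Mar 6, 1802: 365 days.
Mar 6, 1802 → Mar 6, 1803: 365 days.
Mar 6, 1803 → Mar 6, 1804: 366 days (Feb 29, 1804 is in that span).
Mar 6, 1804 → Apr 6, 1804: 31 days (March has 31).
Apr 6, 1804 → May 6, 1804: 30 days (April has 30).
May 6, 1804 → Jun 6, 1804: 31 days (May has 31).
Jun 6, 1804 → Jul 6, 1804: 30 days (June has 30).
Jul 6, 1804 → Aug 6, 1804: 31 days (July has 31).
Aug 6, 1804 → Sep 6, 1804: 31 days (August has 31).
Sep 6, 1804 → Oct 6, 1804: 30 days (September has 30).
Oct 6, 1804 → Nov 6, 1804: 31 days (October has 31).
Nov 6, 1804 → Dec 6, 1804: 30 days (November has 30).
Dec 6, 1804 → Dec 18, 1804: 12 days.
Total: 7226 days.

7226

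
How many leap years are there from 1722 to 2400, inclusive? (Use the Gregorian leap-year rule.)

Multiples of 4 in [1722,2400]: 170.
Of those, multiples of 100: 7 (not leap unless ÷400).
Multiples of 400: 2.
Leap years = 170 − 7 + 2 = 165.

165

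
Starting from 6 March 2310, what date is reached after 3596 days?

+365 (one year) → Mar 6, 2311 (3231 left).
+366 (one year; includes Feb 29, 2312) → Mar 6, 2312 (2865 left).
+365 (one year) → Mar 6, 2313 (2500 left).
+365 (one year) → Mar 6, 2314 (2135 left).
+365 (one year) → Mar 6, 2315 (1770 left).
+366 (one year; includes Feb 29, 2316) → Mar 6, 2316 (1404 left).
+365 (one year) → Mar 6, 2317 (1039 left).
+365 (one year) → Mar 6, 2318 (674 left).
+365 (one year) → Mar 6, 2319 (309 left).
Mar has 31 days: +26 → Apr 1, 2319 (283 left).
Apr has 30 days: +30 → May 1, 2319 (253 left).
May has 31 days: +31 → Jun 1, 2319 (222 left).
Jun has 30 days: +30 → Jul 1, 2319 (192 left).
Jul has 31 days: +31 → Aug 1, 2319 (161 left).
Aug has 31 days: +31 → Sep 1, 2319 (130 left).
Sep has 30 days: +30 → Oct 1, 2319 (100 left).
Oct has 31 days: +31 → Nov 1, 2319 (69 left).
Nov has 30 days: +30 → Dec 1, 2319 (39 left).
Dec has 31 days: +31 → Jan 1, 2320 (8 left).
+8 → Jan 9, 2320.

January 9, 2320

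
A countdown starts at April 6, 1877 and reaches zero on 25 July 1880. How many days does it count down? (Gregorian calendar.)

1206

Apr 6, 1877 → Apr 6, 1878: 365 days.
Apr 6, 1878 → Apr 6, 1879: 365 days.
Apr 6, 1879 → Apr 6, 1880: 366 days (Feb 29, 1880 is in that span).
Apr 6, 1880 → May 6, 1880: 30 days (April has 30).
May 6, 1880 → Jun 6, 1880: 31 days (May has 31).
Jun 6, 1880 → Jul 6, 1880: 30 days (June has 30).
Jul 6, 1880 → Jul 25, 1880: 19 days.
Total: 1206 days.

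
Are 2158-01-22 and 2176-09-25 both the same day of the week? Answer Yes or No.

From Jan 22, 2158 to Sep 25, 2176 is 6821 days.
6821 mod 7 = 3, so they are different weekdays.
(Jan 22, 2158 is a Sunday; Sep 25, 2176 is a Wednesday.)

No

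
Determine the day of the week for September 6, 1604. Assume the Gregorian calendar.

Doomsday rule: the anchor day for the 1600s is Tuesday. For year 04: 4÷12 = 0 r 4, and 4÷4 = 1, so 0+4+1 = 5.
Tuesday + 5 ≡ Sunday — that's 1604's doomsday.
In September the doomsday date is Sep 5.
Sep 6 is 1 day after Sep 5; 1 mod 7 = 1, so Sunday + 1 = Monday.

Monday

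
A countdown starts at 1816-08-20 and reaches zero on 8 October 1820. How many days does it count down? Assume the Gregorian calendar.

1510

Aug 20, 1816 → Aug 20, 1817: 365 days.
Aug 20, 1817 → Aug 20, 1818: 365 days.
Aug 20, 1818 → Aug 20, 1819: 365 days.
Aug 20, 1819 → Aug 20, 1820: 366 days (Feb 29, 1820 is in that span).
Aug 20, 1820 → Sep 20, 1820: 31 days (August has 31).
Sep 20, 1820 → Oct 8, 1820: 18 days.
Total: 1510 days.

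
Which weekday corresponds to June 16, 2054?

Doomsday rule: the anchor day for the 2000s is Tuesday. For year 54: 54÷12 = 4 r 6, and 6÷4 = 1, so 4+6+1 = 11.
Tuesday + 11 ≡ Saturday — that's 2054's doomsday.
In June the doomsday date is Jun 6.
Jun 16 is 10 days after Jun 6; 10 mod 7 = 3, so Saturday + 3 = Tuesday.

Tuesday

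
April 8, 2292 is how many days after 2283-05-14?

May 14, 2283 → May 14, 2284: 366 days (Feb 29, 2284 is in that span).
May 14, 2284 → May 14, 2285: 365 days.
May 14, 2285 → May 14, 2286: 365 days.
May 14, 2286 → May 14, 2287: 365 days.
May 14, 2287 → May 14, 2288: 366 days (Feb 29, 2288 is in that span).
May 14, 2288 → May 14, 2289: 365 days.
May 14, 2289 → May 14, 2290: 365 days.
May 14, 2290 → May 14, 2291: 365 days.
May 14, 2291 → Jun 14, 2291: 31 days (May has 31).
Jun 14, 2291 → Jul 14, 2291: 30 days (June has 30).
Jul 14, 2291 → Aug 14, 2291: 31 days (July has 31).
Aug 14, 2291 → Sep 14, 2291: 31 days (August has 31).
Sep 14, 2291 → Oct 14, 2291: 30 days (September has 30).
Oct 14, 2291 → Nov 14, 2291: 31 days (October has 31).
Nov 14, 2291 → Dec 14, 2291: 30 days (November has 30).
Dec 14, 2291 → Jan 14, 2292: 31 days (December has 31).
Jan 14, 2292 → Feb 14, 2292: 31 days (January has 31).
Feb 14, 2292 → Mar 14, 2292: 29 days (February has 29).
Mar 14, 2292 → Apr 8, 2292: 25 days.
Total: 3252 days.

3252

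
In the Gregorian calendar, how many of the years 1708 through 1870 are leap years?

40

Multiples of 4 in [1708,1870]: 41.
Of those, multiples of 100: 1 (not leap unless ÷400).
Multiples of 400: 0.
Leap years = 41 − 1 + 0 = 40.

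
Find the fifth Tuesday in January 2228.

January 1, 2228 is a Tuesday.
The first Tuesday is therefore January 1 (same day).
The fifth Tuesday is 1 + 4×7 = January 29.

January 29, 2228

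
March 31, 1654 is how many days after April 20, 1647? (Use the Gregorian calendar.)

2537

Apr 20, 1647 → Apr 20, 1648: 366 days (Feb 29, 1648 is in that span).
Apr 20, 1648 → Apr 20, 1649: 365 days.
Apr 20, 1649 → Apr 20, 1650: 365 days.
Apr 20, 1650 → Apr 20, 1651: 365 days.
Apr 20, 1651 → Apr 20, 1652: 366 days (Feb 29, 1652 is in that span).
Apr 20, 1652 → Apr 20, 1653: 365 days.
Apr 20, 1653 → May 20, 1653: 30 days (April has 30).
May 20, 1653 → Jun 20, 1653: 31 days (May has 31).
Jun 20, 1653 → Jul 20, 1653: 30 days (June has 30).
Jul 20, 1653 → Aug 20, 1653: 31 days (July has 31).
Aug 20, 1653 → Sep 20, 1653: 31 days (August has 31).
Sep 20, 1653 → Oct 20, 1653: 30 days (September has 30).
Oct 20, 1653 → Nov 20, 1653: 31 days (October has 31).
Nov 20, 1653 → Dec 20, 1653: 30 days (November has 30).
Dec 20, 1653 → Jan 20, 1654: 31 days (December has 31).
Jan 20, 1654 → Feb 20, 1654: 31 days (January has 31).
Feb 20, 1654 → Mar 20, 1654: 28 days (February has 28).
Mar 20, 1654 → Mar 31, 1654: 11 days.
Total: 2537 days.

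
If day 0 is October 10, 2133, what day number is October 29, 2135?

749

Oct 10, 2133 → Oct 10, 2134: 365 days.
Oct 10, 2134 → Nov 10, 2134: 31 days (October has 31).
Nov 10, 2134 → Dec 10, 2134: 30 days (November has 30).
Dec 10, 2134 → Jan 10, 2135: 31 days (December has 31).
Jan 10, 2135 → Feb 10, 2135: 31 days (January has 31).
Feb 10, 2135 → Mar 10, 2135: 28 days (February has 28).
Mar 10, 2135 → Apr 10, 2135: 31 days (March has 31).
Apr 10, 2135 → May 10, 2135: 30 days (April has 30).
May 10, 2135 → Jun 10, 2135: 31 days (May has 31).
Jun 10, 2135 → Jul 10, 2135: 30 days (June has 30).
Jul 10, 2135 → Aug 10, 2135: 31 days (July has 31).
Aug 10, 2135 → Sep 10, 2135: 31 days (August has 31).
Sep 10, 2135 → Oct 10, 2135: 30 days (September has 30).
Oct 10, 2135 → Oct 29, 2135: 19 days.
Total: 749 days.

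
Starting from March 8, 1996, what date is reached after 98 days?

Mar has 31 days: +24 → Apr 1, 1996 (74 left).
Apr has 30 days: +30 → May 1, 1996 (44 left).
May has 31 days: +31 → Jun 1, 1996 (13 left).
+13 → Jun 14, 1996.

June 14, 1996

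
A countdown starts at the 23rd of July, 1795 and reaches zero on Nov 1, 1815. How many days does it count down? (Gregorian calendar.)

7405

Jul 23, 1795 → Jul 23, 1796: 366 days (Feb 29, 1796 is in that span).
Jul 23, 1796 → Jul 23, 1797: 365 days.
Jul 23, 1797 → Jul 23, 1798: 365 days.
Jul 23, 1798 → Jul 23, 1799: 365 days.
Jul 23, 1799 → Jul 23, 1800: 365 days.
Jul 23, 1800 → Jul 23, 1801: 365 days.
Jul 23, 1801 → Jul 23, 1802: 365 days.
Jul 23, 1802 → Jul 23, 1803: 365 days.
Jul 23, 1803 → Jul 23, 1804: 366 days (Feb 29, 1804 is in that span).
Jul 23, 1804 → Jul 23, 1805: 365 days.
Jul 23, 1805 → Jul 23, 1806: 365 days.
Jul 23, 1806 → Jul 23, 1807: 365 days.
Jul 23, 1807 → Jul 23, 1808: 366 days (Feb 29, 1808 is in that span).
Jul 23, 1808 → Jul 23, 1809: 365 days.
Jul 23, 1809 → Jul 23, 1810: 365 days.
Jul 23, 1810 → Jul 23, 1811: 365 days.
Jul 23, 1811 → Jul 23, 1812: 366 days (Feb 29, 1812 is in that span).
Jul 23, 1812 → Jul 23, 1813: 365 days.
Jul 23, 1813 → Jul 23, 1814: 365 days.
Jul 23, 1814 → Jul 23, 1815: 365 days.
Jul 23, 1815 → Aug 23, 1815: 31 days (July has 31).
Aug 23, 1815 → Sep 23, 1815: 31 days (August has 31).
Sep 23, 1815 → Oct 23, 1815: 30 days (September has 30).
Oct 23, 1815 → Nov 1, 1815: 9 days.
Total: 7405 days.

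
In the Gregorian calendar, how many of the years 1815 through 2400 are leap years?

143

Multiples of 4 in [1815,2400]: 147.
Of those, multiples of 100: 6 (not leap unless ÷400).
Multiples of 400: 2.
Leap years = 147 − 6 + 2 = 143.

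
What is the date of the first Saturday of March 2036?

March 1, 2036

March 1, 2036 is a Saturday.
The first Saturday is therefore March 1 (same day).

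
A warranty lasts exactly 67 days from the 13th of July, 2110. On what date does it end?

Jul has 31 days: +19 → Aug 1, 2110 (48 left).
Aug has 31 days: +31 → Sep 1, 2110 (17 left).
+17 → Sep 18, 2110.

September 18, 2110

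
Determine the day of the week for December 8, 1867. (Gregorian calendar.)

Sunday

Doomsday rule: the anchor day for the 1800s is Friday. For year 67: 67÷12 = 5 r 7, and 7÷4 = 1, so 5+7+1 = 13.
Friday + 13 ≡ Thursday — that's 1867's doomsday.
In December the doomsday date is Dec 12.
Dec 8 is 4 days before Dec 12; 4 mod 7 = 4, so Thursday − 4 = Sunday.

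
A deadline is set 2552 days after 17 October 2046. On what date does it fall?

+365 (one year) → Oct 17, 2047 (2187 left).
+366 (one year; includes Feb 29, 2048) → Oct 17, 2048 (1821 left).
+365 (one year) → Oct 17, 2049 (1456 left).
+365 (one year) → Oct 17, 2050 (1091 left).
+365 (one year) → Oct 17, 2051 (726 left).
+366 (one year; includes Feb 29, 2052) → Oct 17, 2052 (360 left).
Oct has 31 days: +15 → Nov 1, 2052 (345 left).
Nov has 30 days: +30 → Dec 1, 2052 (315 left).
Dec has 31 days: +31 → Jan 1, 2053 (284 left).
Jan has 31 days: +31 → Feb 1, 2053 (253 left).
Feb has 28 days: +28 → Mar 1, 2053 (225 left).
Mar has 31 days: +31 → Apr 1, 2053 (194 left).
Apr has 30 days: +30 → May 1, 2053 (164 left).
May has 31 days: +31 → Jun 1, 2053 (133 left).
Jun has 30 days: +30 → Jul 1, 2053 (103 left).
Jul has 31 days: +31 → Aug 1, 2053 (72 left).
Aug has 31 days: +31 → Sep 1, 2053 (41 left).
Sep has 30 days: +30 → Oct 1, 2053 (11 left).
+11 → Oct 12, 2053.

October 12, 2053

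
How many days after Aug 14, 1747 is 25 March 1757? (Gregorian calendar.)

3511

Aug 14, 1747 → Aug 14, 1748: 366 days (Feb 29, 1748 is in that span).
Aug 14, 1748 → Aug 14, 1749: 365 days.
Aug 14, 1749 → Aug 14, 1750: 365 days.
Aug 14, 1750 → Aug 14, 1751: 365 days.
Aug 14, 1751 → Aug 14, 1752: 366 days (Feb 29, 1752 is in that span).
Aug 14, 1752 → Aug 14, 1753: 365 days.
Aug 14, 1753 → Aug 14, 1754: 365 days.
Aug 14, 1754 → Aug 14, 1755: 365 days.
Aug 14, 1755 → Aug 14, 1756: 366 days (Feb 29, 1756 is in that span).
Aug 14, 1756 → Sep 14, 1756: 31 days (August has 31).
Sep 14, 1756 → Oct 14, 1756: 30 days (September has 30).
Oct 14, 1756 → Nov 14, 1756: 31 days (October has 31).
Nov 14, 1756 → Dec 14, 1756: 30 days (November has 30).
Dec 14, 1756 → Jan 14, 1757: 31 days (December has 31).
Jan 14, 1757 → Feb 14, 1757: 31 days (January has 31).
Feb 14, 1757 → Mar 14, 1757: 28 days (February has 28).
Mar 14, 1757 → Mar 25, 1757: 11 days.
Total: 3511 days.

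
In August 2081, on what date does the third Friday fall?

August 1, 2081 is a Friday.
The first Friday is therefore August 1 (same day).
The third Friday is 1 + 2×7 = August 15.

August 15, 2081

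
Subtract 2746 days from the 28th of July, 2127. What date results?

−365 (one year) → Jul 28, 2126 (2381 left).
−365 (one year) → Jul 28, 2125 (2016 left).
−365 (one year) → Jul 28, 2124 (1651 left).
−366 (one year; includes Feb 29, 2124) → Jul 28, 2123 (1285 left).
−365 (one year) → Jul 28, 2122 (920 left).
−365 (one year) → Jul 28, 2121 (555 left).
−365 (one year) → Jul 28, 2120 (190 left).
−28 → Jun 30, 2120 (end of Jun, 30 days; 162 left).
−30 → May 31, 2120 (end of May, 31 days; 132 left).
−31 → Apr 30, 2120 (end of Apr, 30 days; 101 left).
−30 → Mar 31, 2120 (end of Mar, 31 days; 71 left).
−31 → Feb 29, 2120 (end of Feb, 29 days; 40 left).
−29 → Jan 31, 2120 (end of Jan, 31 days; 11 left).
−11 → Jan 20, 2120.

January 20, 2120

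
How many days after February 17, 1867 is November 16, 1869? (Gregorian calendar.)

1003

Feb 17, 1867 → Feb 17, 1868: 365 days.
Feb 17, 1868 → Feb 17, 1869: 366 days (Feb 29, 1868 is in that span).
Feb 17, 1869 → Mar 17, 1869: 28 days (February has 28).
Mar 17, 1869 → Apr 17, 1869: 31 days (March has 31).
Apr 17, 1869 → May 17, 1869: 30 days (April has 30).
May 17, 1869 → Jun 17, 1869: 31 days (May has 31).
Jun 17, 1869 → Jul 17, 1869: 30 days (June has 30).
Jul 17, 1869 → Aug 17, 1869: 31 days (July has 31).
Aug 17, 1869 → Sep 17, 1869: 31 days (August has 31).
Sep 17, 1869 → Oct 17, 1869: 30 days (September has 30).
Oct 17, 1869 → Nov 16, 1869: 30 days.
Total: 1003 days.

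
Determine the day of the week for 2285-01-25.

Doomsday rule: the anchor day for the 2200s is Friday. For year 85: 85÷12 = 7 r 1, and 1÷4 = 0, so 7+1+0 = 8.
Friday + 8 ≡ Saturday — that's 2285's doomsday.
In January the doomsday date is Jan 3 (2285 is not a leap year).
Jan 25 is 22 days after Jan 3; 22 mod 7 = 1, so Saturday + 1 = Sunday.

Sunday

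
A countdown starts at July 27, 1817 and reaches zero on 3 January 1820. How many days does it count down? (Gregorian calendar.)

890

Jul 27, 1817 → Jul 27, 1818: 365 days.
Jul 27, 1818 → Jul 27, 1819: 365 days.
Jul 27, 1819 → Aug 27, 1819: 31 days (July has 31).
Aug 27, 1819 → Sep 27, 1819: 31 days (August has 31).
Sep 27, 1819 → Oct 27, 1819: 30 days (September has 30).
Oct 27, 1819 → Nov 27, 1819: 31 days (October has 31).
Nov 27, 1819 → Dec 27, 1819: 30 days (November has 30).
Dec 27, 1819 → Jan 3, 1820: 7 days.
Total: 890 days.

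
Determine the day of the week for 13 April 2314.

Doomsday rule: the anchor day for the 2300s is Wednesday. For year 14: 14÷12 = 1 r 2, and 2÷4 = 0, so 1+2+0 = 3.
Wednesday + 3 ≡ Saturday — that's 2314's doomsday.
In April the doomsday date is Apr 4.
Apr 13 is 9 days after Apr 4; 9 mod 7 = 2, so Saturday + 2 = Monday.

Monday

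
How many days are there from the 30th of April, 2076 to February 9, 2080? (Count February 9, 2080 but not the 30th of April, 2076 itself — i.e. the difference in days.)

1380

Apr 30, 2076 → Apr 30, 2077: 365 days.
Apr 30, 2077 → Apr 30, 2078: 365 days.
Apr 30, 2078 → Apr 30, 2079: 365 days.
Apr 30, 2079 → May 30, 2079: 30 days (April has 30).
May 30, 2079 → Jun 30, 2079: 31 days (May has 31).
Jun 30, 2079 → Jul 30, 2079: 30 days (June has 30).
Jul 30, 2079 → Aug 30, 2079: 31 days (July has 31).
Aug 30, 2079 → Sep 30, 2079: 31 days (August has 31).
Sep 30, 2079 → Oct 30, 2079: 30 days (September has 30).
Oct 30, 2079 → Nov 30, 2079: 31 days (October has 31).
Nov 30, 2079 → Dec 30, 2079: 30 days (November has 30).
Dec 30, 2079 → Jan 30, 2080: 31 days (December has 31).
Jan 30, 2080 → Feb 9, 2080: 10 days.
Total: 1380 days.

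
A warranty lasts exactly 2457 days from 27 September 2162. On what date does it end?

+365 (one year) → Sep 27, 2163 (2092 left).
+366 (one year; includes Feb 29, 2164) → Sep 27, 2164 (1726 left).
+365 (one year) → Sep 27, 2165 (1361 left).
+365 (one year) → Sep 27, 2166 (996 left).
+365 (one year) → Sep 27, 2167 (631 left).
+366 (one year; includes Feb 29, 2168) → Sep 27, 2168 (265 left).
Sep has 30 days: +4 → Oct 1, 2168 (261 left).
Oct has 31 days: +31 → Nov 1, 2168 (230 left).
Nov has 30 days: +30 → Dec 1, 2168 (200 left).
Dec has 31 days: +31 → Jan 1, 2169 (169 left).
Jan has 31 days: +31 → Feb 1, 2169 (138 left).
Feb has 28 days: +28 → Mar 1, 2169 (110 left).
Mar has 31 days: +31 → Apr 1, 2169 (79 left).
Apr has 30 days: +30 → May 1, 2169 (49 left).
May has 31 days: +31 → Jun 1, 2169 (18 left).
+18 → Jun 19, 2169.

June 19, 2169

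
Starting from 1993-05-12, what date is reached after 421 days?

July 7, 1994

+365 (one year) → May 12, 1994 (56 left).
May has 31 days: +20 → Jun 1, 1994 (36 left).
Jun has 30 days: +30 → Jul 1, 1994 (6 left).
+6 → Jul 7, 1994.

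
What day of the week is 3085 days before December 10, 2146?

Dec 10, 2146 is a Saturday.
3085 mod 7 = 5, so 3085 days before a Saturday is Saturday − 5 = Monday.

Monday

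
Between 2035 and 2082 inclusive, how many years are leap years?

Multiples of 4 in [2035,2082]: 12.
Of those, multiples of 100: 0 (not leap unless ÷400).
Multiples of 400: 0.
Leap years = 12 − 0 + 0 = 12.

12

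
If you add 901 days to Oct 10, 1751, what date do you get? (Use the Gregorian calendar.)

+366 (one year; includes Feb 29, 1752) → Oct 10, 1752 (535 left).
+365 (one year) → Oct 10, 1753 (170 left).
Oct has 31 days: +22 → Nov 1, 1753 (148 left).
Nov has 30 days: +30 → Dec 1, 1753 (118 left).
Dec has 31 days: +31 → Jan 1, 1754 (87 left).
Jan has 31 days: +31 → Feb 1, 1754 (56 left).
Feb has 28 days: +28 → Mar 1, 1754 (28 left).
+28 → Mar 29, 1754.

March 29, 1754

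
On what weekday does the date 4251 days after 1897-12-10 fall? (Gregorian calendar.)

Sunday

First find the weekday of Dec 10, 1897. Doomsday rule: the anchor day for the 1800s is Friday. For year 97: 97÷12 = 8 r 1, and 1÷4 = 0, so 8+1+0 = 9.
Friday + 9 ≡ Sunday — that's 1897's doomsday.
In December the doomsday date is Dec 12.
Dec 10 is 2 days before Dec 12; 2 mod 7 = 2, so Sunday − 2 = Friday.
4251 mod 7 = 2, so 4251 days after a Friday is Friday + 2 = Sunday.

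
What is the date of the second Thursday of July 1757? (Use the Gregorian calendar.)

July 1, 1757 is a Friday.
The first Thursday is therefore July 7 (6 days later).
The second Thursday is 7 + 1×7 = July 14.

July 14, 1757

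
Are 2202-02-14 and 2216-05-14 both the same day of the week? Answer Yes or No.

From Feb 14, 2202 to May 14, 2216 is 5203 days.
5203 mod 7 = 2, so they are different weekdays.
(Feb 14, 2202 is a Sunday; May 14, 2216 is a Tuesday.)

No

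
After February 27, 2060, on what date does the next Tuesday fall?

March 2, 2060

Feb 27, 2060 is a Friday.
From Friday to the next Tuesday is 4 days.
Feb 27, 2060 + 4 = Mar 2, 2060.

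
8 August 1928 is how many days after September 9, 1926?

699

Sep 9, 1926 → Sep 9, 1927: 365 days.
Sep 9, 1927 → Oct 9, 1927: 30 days (September has 30).
Oct 9, 1927 → Nov 9, 1927: 31 days (October has 31).
Nov 9, 1927 → Dec 9, 1927: 30 days (November has 30).
Dec 9, 1927 → Jan 9, 1928: 31 days (December has 31).
Jan 9, 1928 → Feb 9, 1928: 31 days (January has 31).
Feb 9, 1928 → Mar 9, 1928: 29 days (February has 29).
Mar 9, 1928 → Apr 9, 1928: 31 days (March has 31).
Apr 9, 1928 → May 9, 1928: 30 days (April has 30).
May 9, 1928 → Jun 9, 1928: 31 days (May has 31).
Jun 9, 1928 → Jul 9, 1928: 30 days (June has 30).
Jul 9, 1928 → Aug 8, 1928: 30 days.
Total: 699 days.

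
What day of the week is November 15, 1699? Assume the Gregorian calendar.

Doomsday rule: the anchor day for the 1600s is Tuesday. For year 99: 99÷12 = 8 r 3, and 3÷4 = 0, so 8+3+0 = 11.
Tuesday + 11 ≡ Saturday — that's 1699's doomsday.
In November the doomsday date is Nov 7.
Nov 15 is 8 days after Nov 7; 8 mod 7 = 1, so Saturday + 1 = Sunday.

Sunday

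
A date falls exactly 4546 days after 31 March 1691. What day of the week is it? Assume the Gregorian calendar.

Tuesday

Mar 31, 1691 is a Saturday.
4546 mod 7 = 3, so 4546 days after a Saturday is Saturday + 3 = Tuesday.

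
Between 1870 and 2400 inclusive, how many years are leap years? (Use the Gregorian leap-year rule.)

129

Multiples of 4 in [1870,2400]: 133.
Of those, multiples of 100: 6 (not leap unless ÷400).
Multiples of 400: 2.
Leap years = 133 − 6 + 2 = 129.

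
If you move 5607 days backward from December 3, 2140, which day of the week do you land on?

Saturday

Dec 3, 2140 is a Saturday.
5607 mod 7 = 0, so 5607 days before a Saturday is Saturday − 0 = Saturday.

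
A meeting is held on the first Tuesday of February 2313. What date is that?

February 1, 2313 is a Saturday.
The first Tuesday is therefore February 4 (3 days later).

February 4, 2313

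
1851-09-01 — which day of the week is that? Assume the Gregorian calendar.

Doomsday rule: the anchor day for the 1800s is Friday. For year 51: 51÷12 = 4 r 3, and 3÷4 = 0, so 4+3+0 = 7.
Friday + 7 ≡ Friday — that's 1851's doomsday.
In September the doomsday date is Sep 5.
Sep 1 is 4 days before Sep 5; 4 mod 7 = 4, so Friday − 4 = Monday.

Monday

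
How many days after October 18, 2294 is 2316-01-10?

7753

Oct 18, 2294 → Oct 18, 2295: 365 days.
Oct 18, 2295 → Oct 18, 2296: 366 days (Feb 29, 2296 is in that span).
Oct 18, 2296 → Oct 18, 2297: 365 days.
Oct 18, 2297 → Oct 18, 2298: 365 days.
Oct 18, 2298 → Oct 18, 2299: 365 days.
Oct 18, 2299 → Oct 18, 2300: 365 days.
Oct 18, 2300 → Oct 18, 2301: 365 days.
Oct 18, 2301 → Oct 18, 2302: 365 days.
Oct 18, 2302 → Oct 18, 2303: 365 days.
Oct 18, 2303 → Oct 18, 2304: 366 days (Feb 29, 2304 is in that span).
Oct 18, 2304 → Oct 18, 2305: 365 days.
Oct 18, 2305 → Oct 18, 2306: 365 days.
Oct 18, 2306 → Oct 18, 2307: 365 days.
Oct 18, 2307 → Oct 18, 2308: 366 days (Feb 29, 2308 is in that span).
Oct 18, 2308 → Oct 18, 2309: 365 days.
Oct 18, 2309 → Oct 18, 2310: 365 days.
Oct 18, 2310 → Oct 18, 2311: 365 days.
Oct 18, 2311 → Oct 18, 2312: 366 days (Feb 29, 2312 is in that span).
Oct 18, 2312 → Oct 18, 2313: 365 days.
Oct 18, 2313 → Oct 18, 2314: 365 days.
Oct 18, 2314 → Oct 18, 2315: 365 days.
Oct 18, 2315 → Nov 18, 2315: 31 days (October has 31).
Nov 18, 2315 → Dec 18, 2315: 30 days (November has 30).
Dec 18, 2315 → Jan 10, 2316: 23 days.
Total: 7753 days.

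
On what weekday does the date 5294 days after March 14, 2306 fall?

First find the weekday of Mar 14, 2306. Doomsday rule: the anchor day for the 2300s is Wednesday. For year 06: 6÷12 = 0 r 6, and 6÷4 = 1, so 0+6+1 = 7.
Wednesday + 7 ≡ Wednesday — that's 2306's doomsday.
In March the doomsday date is Mar 14.
Mar 14 is the doomsday itself: Wednesday.
5294 mod 7 = 2, so 5294 days after a Wednesday is Wednesday + 2 = Friday.

Friday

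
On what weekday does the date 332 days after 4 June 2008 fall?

Saturday

First find the weekday of Jun 4, 2008. Doomsday rule: the anchor day for the 2000s is Tuesday. For year 08: 8÷12 = 0 r 8, and 8÷4 = 2, so 0+8+2 = 10.
Tuesday + 10 ≡ Friday — that's 2008's doomsday.
In June the doomsday date is Jun 6.
Jun 4 is 2 days before Jun 6; 2 mod 7 = 2, so Friday − 2 = Wednesday.
332 mod 7 = 3, so 332 days after a Wednesday is Wednesday + 3 = Saturday.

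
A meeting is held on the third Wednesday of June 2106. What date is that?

June 16, 2106

June 1, 2106 is a Tuesday.
The first Wednesday is therefore June 2 (1 days later).
The third Wednesday is 2 + 2×7 = June 16.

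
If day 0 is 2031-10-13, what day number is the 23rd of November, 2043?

4424

Oct 13, 2031 → Oct 13, 2032: 366 days (Feb 29, 2032 is in that span).
Oct 13, 2032 → Oct 13, 2033: 365 days.
Oct 13, 2033 → Oct 13, 2034: 365 days.
Oct 13, 2034 → Oct 13, 2035: 365 days.
Oct 13, 2035 → Oct 13, 2036: 366 days (Feb 29, 2036 is in that span).
Oct 13, 2036 → Oct 13, 2037: 365 days.
Oct 13, 2037 → Oct 13, 2038: 365 days.
Oct 13, 2038 → Oct 13, 2039: 365 days.
Oct 13, 2039 → Oct 13, 2040: 366 days (Feb 29, 2040 is in that span).
Oct 13, 2040 → Oct 13, 2041: 365 days.
Oct 13, 2041 → Oct 13, 2042: 365 days.
Oct 13, 2042 → Oct 13, 2043: 365 days.
Oct 13, 2043 → Nov 13, 2043: 31 days (October has 31).
Nov 13, 2043 → Nov 23, 2043: 10 days.
Total: 4424 days.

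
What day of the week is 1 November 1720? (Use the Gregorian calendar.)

Doomsday rule: the anchor day for the 1700s is Sunday. For year 20: 20÷12 = 1 r 8, and 8÷4 = 2, so 1+8+2 = 11.
Sunday + 11 ≡ Thursday — that's 1720's doomsday.
In November the doomsday date is Nov 7.
Nov 1 is 6 days before Nov 7; 6 mod 7 = 6, so Thursday − 6 = Friday.

Friday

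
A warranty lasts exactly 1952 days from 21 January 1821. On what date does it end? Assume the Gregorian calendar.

+365 (one year) → Jan 21, 1822 (1587 left).
+365 (one year) → Jan 21, 1823 (1222 left).
+365 (one year) → Jan 21, 1824 (857 left).
+366 (one year; includes Feb 29, 1824) → Jan 21, 1825 (491 left).
+365 (one year) → Jan 21, 1826 (126 left).
Jan has 31 days: +11 → Feb 1, 1826 (115 left).
Feb has 28 days: +28 → Mar 1, 1826 (87 left).
Mar has 31 days: +31 → Apr 1, 1826 (56 left).
Apr has 30 days: +30 → May 1, 1826 (26 left).
+26 → May 27, 1826.

May 27, 1826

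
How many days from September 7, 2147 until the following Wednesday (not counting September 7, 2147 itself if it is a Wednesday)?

Sep 7, 2147 is a Thursday.
From Thursday to the next Wednesday is 6 days.

6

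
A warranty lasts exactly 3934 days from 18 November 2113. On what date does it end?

+365 (one year) → Nov 18, 2114 (3569 left).
+365 (one year) → Nov 18, 2115 (3204 left).
+366 (one year; includes Feb 29, 2116) → Nov 18, 2116 (2838 left).
+365 (one year) → Nov 18, 2117 (2473 left).
+365 (one year) → Nov 18, 2118 (2108 left).
+365 (one year) → Nov 18, 2119 (1743 left).
+366 (one year; includes Feb 29, 2120) → Nov 18, 2120 (1377 left).
+365 (one year) → Nov 18, 2121 (1012 left).
+365 (one year) → Nov 18, 2122 (647 left).
+365 (one year) → Nov 18, 2123 (282 left).
Nov has 30 days: +13 → Dec 1, 2123 (269 left).
Dec has 31 days: +31 → Jan 1, 2124 (238 left).
Jan has 31 days: +31 → Feb 1, 2124 (207 left).
Feb has 29 days: +29 → Mar 1, 2124 (178 left).
Mar has 31 days: +31 → Apr 1, 2124 (147 left).
Apr has 30 days: +30 → May 1, 2124 (117 left).
May has 31 days: +31 → Jun 1, 2124 (86 left).
Jun has 30 days: +30 → Jul 1, 2124 (56 left).
Jul has 31 days: +31 → Aug 1, 2124 (25 left).
+25 → Aug 26, 2124.

August 26, 2124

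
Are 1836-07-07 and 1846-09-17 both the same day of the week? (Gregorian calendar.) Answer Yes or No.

Yes

From Jul 7, 1836 to Sep 17, 1846 is 3724 days.
3724 mod 7 = 0, so they are the same weekday.
(Jul 7, 1836 is a Thursday; Sep 17, 1846 is a Thursday.)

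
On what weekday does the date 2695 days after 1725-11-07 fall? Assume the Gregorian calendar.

Nov 7, 1725 is a Wednesday.
2695 mod 7 = 0, so 2695 days after a Wednesday is Wednesday + 0 = Wednesday.

Wednesday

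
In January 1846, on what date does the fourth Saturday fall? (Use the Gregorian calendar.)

January 1, 1846 is a Thursday.
The first Saturday is therefore January 3 (2 days later).
The fourth Saturday is 3 + 3×7 = January 24.

January 24, 1846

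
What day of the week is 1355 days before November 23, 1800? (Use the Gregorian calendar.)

Nov 23, 1800 is a Sunday.
1355 mod 7 = 4, so 1355 days before a Sunday is Sunday − 4 = Wednesday.

Wednesday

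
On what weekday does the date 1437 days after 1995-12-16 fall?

Monday

First find the weekday of Dec 16, 1995. Doomsday rule: the anchor day for the 1900s is Wednesday. For year 95: 95÷12 = 7 r 11, and 11÷4 = 2, so 7+11+2 = 20.
Wednesday + 20 ≡ Tuesday — that's 1995's doomsday.
In December the doomsday date is Dec 12.
Dec 16 is 4 days after Dec 12; 4 mod 7 = 4, so Tuesday + 4 = Saturday.
1437 mod 7 = 2, so 1437 days after a Saturday is Saturday + 2 = Monday.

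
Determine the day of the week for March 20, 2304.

Sunday

Doomsday rule: the anchor day for the 2300s is Wednesday. For year 04: 4÷12 = 0 r 4, and 4÷4 = 1, so 0+4+1 = 5.
Wednesday + 5 ≡ Monday — that's 2304's doomsday.
In March the doomsday date is Mar 14.
Mar 20 is 6 days after Mar 14; 6 mod 7 = 6, so Monday + 6 = Sunday.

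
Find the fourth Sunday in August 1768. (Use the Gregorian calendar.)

August 28, 1768

August 1, 1768 is a Monday.
The first Sunday is therefore August 7 (6 days later).
The fourth Sunday is 7 + 3×7 = August 28.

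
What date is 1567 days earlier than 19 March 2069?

December 3, 2064

−365 (one year) → Mar 19, 2068 (1202 left).
−366 (one year; includes Feb 29, 2068) → Mar 19, 2067 (836 left).
−365 (one year) → Mar 19, 2066 (471 left).
−365 (one year) → Mar 19, 2065 (106 left).
−19 → Feb 28, 2065 (end of Feb, 28 days; 87 left).
−28 → Jan 31, 2065 (end of Jan, 31 days; 59 left).
−31 → Dec 31, 2064 (end of Dec, 31 days; 28 left).
−28 → Dec 3, 2064.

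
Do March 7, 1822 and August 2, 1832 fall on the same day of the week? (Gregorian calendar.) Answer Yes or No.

Yes

From Mar 7, 1822 to Aug 2, 1832 is 3801 days.
3801 mod 7 = 0, so they are the same weekday.
(Mar 7, 1822 is a Thursday; Aug 2, 1832 is a Thursday.)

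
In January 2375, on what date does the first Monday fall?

January 6, 2375

January 1, 2375 is a Wednesday.
The first Monday is therefore January 6 (5 days later).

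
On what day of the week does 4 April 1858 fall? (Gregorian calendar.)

Sunday

Doomsday rule: the anchor day for the 1800s is Friday. For year 58: 58÷12 = 4 r 10, and 10÷4 = 2, so 4+10+2 = 16.
Friday + 16 ≡ Sunday — that's 1858's doomsday.
In April the doomsday date is Apr 4.
Apr 4 is the doomsday itself: Sunday.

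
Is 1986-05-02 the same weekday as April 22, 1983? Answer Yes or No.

Yes

From Apr 22, 1983 to May 2, 1986 is 1106 days.
1106 mod 7 = 0, so they are the same weekday.
(Apr 22, 1983 is a Friday; May 2, 1986 is a Friday.)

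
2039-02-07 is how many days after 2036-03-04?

1070

Mar 4, 2036 → Mar 4, 2037: 365 days.
Mar 4, 2037 → Mar 4, 2038: 365 days.
Mar 4, 2038 → Apr 4, 2038: 31 days (March has 31).
Apr 4, 2038 → May 4, 2038: 30 days (April has 30).
May 4, 2038 → Jun 4, 2038: 31 days (May has 31).
Jun 4, 2038 → Jul 4, 2038: 30 days (June has 30).
Jul 4, 2038 → Aug 4, 2038: 31 days (July has 31).
Aug 4, 2038 → Sep 4, 2038: 31 days (August has 31).
Sep 4, 2038 → Oct 4, 2038: 30 days (September has 30).
Oct 4, 2038 → Nov 4, 2038: 31 days (October has 31).
Nov 4, 2038 → Dec 4, 2038: 30 days (November has 30).
Dec 4, 2038 → Jan 4, 2039: 31 days (December has 31).
Jan 4, 2039 → Feb 4, 2039: 31 days (January has 31).
Feb 4, 2039 → Feb 7, 2039: 3 days.
Total: 1070 days.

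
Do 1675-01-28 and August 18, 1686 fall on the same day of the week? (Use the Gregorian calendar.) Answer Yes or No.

No

From Jan 28, 1675 to Aug 18, 1686 is 4220 days.
4220 mod 7 = 6, so they are different weekdays.
(Jan 28, 1675 is a Monday; Aug 18, 1686 is a Sunday.)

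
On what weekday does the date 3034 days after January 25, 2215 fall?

Saturday

First find the weekday of Jan 25, 2215. Doomsday rule: the anchor day for the 2200s is Friday. For year 15: 15÷12 = 1 r 3, and 3÷4 = 0, so 1+3+0 = 4.
Friday + 4 ≡ Tuesday — that's 2215's doomsday.
In January the doomsday date is Jan 3 (2215 is not a leap year).
Jan 25 is 22 days after Jan 3; 22 mod 7 = 1, so Tuesday + 1 = Wednesday.
3034 mod 7 = 3, so 3034 days after a Wednesday is Wednesday + 3 = Saturday.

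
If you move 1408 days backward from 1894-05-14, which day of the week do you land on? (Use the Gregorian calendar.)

First find the weekday of May 14, 1894. Doomsday rule: the anchor day for the 1800s is Friday. For year 94: 94÷12 = 7 r 10, and 10÷4 = 2, so 7+10+2 = 19.
Friday + 19 ≡ Wednesday — that's 1894's doomsday.
In May the doomsday date is May 9.
May 14 is 5 days after May 9; 5 mod 7 = 5, so Wednesday + 5 = Monday.
1408 mod 7 = 1, so 1408 days before a Monday is Monday − 1 = Sunday.

Sunday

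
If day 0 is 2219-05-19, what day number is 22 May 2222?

1099

May 19, 2219 → May 19, 2220: 366 days (Feb 29, 2220 is in that span).
May 19, 2220 → May 19, 2221: 365 days.
May 19, 2221 → Jun 19, 2221: 31 days (May has 31).
Jun 19, 2221 → Jul 19, 2221: 30 days (June has 30).
Jul 19, 2221 → Aug 19, 2221: 31 days (July has 31).
Aug 19, 2221 → Sep 19, 2221: 31 days (August has 31).
Sep 19, 2221 → Oct 19, 2221: 30 days (September has 30).
Oct 19, 2221 → Nov 19, 2221: 31 days (October has 31).
Nov 19, 2221 → Dec 19, 2221: 30 days (November has 30).
Dec 19, 2221 → Jan 19, 2222: 31 days (December has 31).
Jan 19, 2222 → Feb 19, 2222: 31 days (January has 31).
Feb 19, 2222 → Mar 19, 2222: 28 days (February has 28).
Mar 19, 2222 → Apr 19, 2222: 31 days (March has 31).
Apr 19, 2222 → May 19, 2222: 30 days (April has 30).
May 19, 2222 → May 22, 2222: 3 days.
Total: 1099 days.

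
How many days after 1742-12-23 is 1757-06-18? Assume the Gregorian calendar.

Dec 23, 1742 → Dec 23, 1743: 365 days.
Dec 23, 1743 → Dec 23, 1744: 366 days (Feb 29, 1744 is in that span).
Dec 23, 1744 → Dec 23, 1745: 365 days.
Dec 23, 1745 → Dec 23, 1746: 365 days.
Dec 23, 1746 → Dec 23, 1747: 365 days.
Dec 23, 1747 → Dec 23, 1748: 366 days (Feb 29, 1748 is in that span).
Dec 23, 1748 → Dec 23, 1749: 365 days.
Dec 23, 1749 → Dec 23, 1750: 365 days.
Dec 23, 1750 → Dec 23, 1751: 365 days.
Dec 23, 1751 → Dec 23, 1752: 366 days (Feb 29, 1752 is in that span).
Dec 23, 1752 → Dec 23, 1753: 365 days.
Dec 23, 1753 → Dec 23, 1754: 365 days.
Dec 23, 1754 → Dec 23, 1755: 365 days.
Dec 23, 1755 → Dec 23, 1756: 366 days (Feb 29, 1756 is in that span).
Dec 23, 1756 → Jan 23, 1757: 31 days (December has 31).
Jan 23, 1757 → Feb 23, 1757: 31 days (January has 31).
Feb 23, 1757 → Mar 23, 1757: 28 days (February has 28).
Mar 23, 1757 → Apr 23, 1757: 31 days (March has 31).
Apr 23, 1757 → May 23, 1757: 30 days (April has 30).
May 23, 1757 → Jun 18, 1757: 26 days.
Total: 5291 days.

5291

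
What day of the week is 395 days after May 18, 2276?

First find the weekday of May 18, 2276. Doomsday rule: the anchor day for the 2200s is Friday. For year 76: 76÷12 = 6 r 4, and 4÷4 = 1, so 6+4+1 = 11.
Friday + 11 ≡ Tuesday — that's 2276's doomsday.
In May the doomsday date is May 9.
May 18 is 9 days after May 9; 9 mod 7 = 2, so Tuesday + 2 = Thursday.
395 mod 7 = 3, so 395 days after a Thursday is Thursday + 3 = Sunday.

Sunday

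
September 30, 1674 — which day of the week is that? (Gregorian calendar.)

Sunday

Doomsday rule: the anchor day for the 1600s is Tuesday. For year 74: 74÷12 = 6 r 2, and 2÷4 = 0, so 6+2+0 = 8.
Tuesday + 8 ≡ Wednesday — that's 1674's doomsday.
In September the doomsday date is Sep 5.
Sep 30 is 25 days after Sep 5; 25 mod 7 = 4, so Wednesday + 4 = Sunday.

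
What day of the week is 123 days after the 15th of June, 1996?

First find the weekday of Jun 15, 1996. Doomsday rule: the anchor day for the 1900s is Wednesday. For year 96: 96÷12 = 8 r 0, and 0÷4 = 0, so 8+0+0 = 8.
Wednesday + 8 ≡ Thursday — that's 1996's doomsday.
In June the doomsday date is Jun 6.
Jun 15 is 9 days after Jun 6; 9 mod 7 = 2, so Thursday + 2 = Saturday.
123 mod 7 = 4, so 123 days after a Saturday is Saturday + 4 = Wednesday.

Wednesday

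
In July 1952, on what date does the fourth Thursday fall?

July 24, 1952

July 1, 1952 is a Tuesday.
The first Thursday is therefore July 3 (2 days later).
The fourth Thursday is 3 + 3×7 = July 24.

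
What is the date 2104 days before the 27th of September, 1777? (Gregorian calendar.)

December 24, 1771

−365 (one year) → Sep 27, 1776 (1739 left).
−366 (one year; includes Feb 29, 1776) → Sep 27, 1775 (1373 left).
−365 (one year) → Sep 27, 1774 (1008 left).
−365 (one year) → Sep 27, 1773 (643 left).
−365 (one year) → Sep 27, 1772 (278 left).
−27 → Aug 31, 1772 (end of Aug, 31 days; 251 left).
−31 → Jul 31, 1772 (end of Jul, 31 days; 220 left).
−31 → Jun 30, 1772 (end of Jun, 30 days; 189 left).
−30 → May 31, 1772 (end of May, 31 days; 159 left).
−31 → Apr 30, 1772 (end of Apr, 30 days; 128 left).
−30 → Mar 31, 1772 (end of Mar, 31 days; 98 left).
−31 → Feb 29, 1772 (end of Feb, 29 days; 67 left).
−29 → Jan 31, 1772 (end of Jan, 31 days; 38 left).
−31 → Dec 31, 1771 (end of Dec, 31 days; 7 left).
−7 → Dec 24, 1771.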